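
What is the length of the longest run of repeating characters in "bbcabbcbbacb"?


Input: "bbcabbcbbacb"
Scanning for longest run:
  Position 1 ('b'): continues run of 'b', length=2
  Position 2 ('c'): new char, reset run to 1
  Position 3 ('a'): new char, reset run to 1
  Position 4 ('b'): new char, reset run to 1
  Position 5 ('b'): continues run of 'b', length=2
  Position 6 ('c'): new char, reset run to 1
  Position 7 ('b'): new char, reset run to 1
  Position 8 ('b'): continues run of 'b', length=2
  Position 9 ('a'): new char, reset run to 1
  Position 10 ('c'): new char, reset run to 1
  Position 11 ('b'): new char, reset run to 1
Longest run: 'b' with length 2

2


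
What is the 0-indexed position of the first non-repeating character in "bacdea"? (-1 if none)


Input: bacdea
Character frequencies:
  'a': 2
  'b': 1
  'c': 1
  'd': 1
  'e': 1
Scanning left to right for freq == 1:
  Position 0 ('b'): unique! => answer = 0

0


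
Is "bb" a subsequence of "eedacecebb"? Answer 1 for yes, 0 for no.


Check if "bb" is a subsequence of "eedacecebb"
Greedy scan:
  Position 0 ('e'): no match needed
  Position 1 ('e'): no match needed
  Position 2 ('d'): no match needed
  Position 3 ('a'): no match needed
  Position 4 ('c'): no match needed
  Position 5 ('e'): no match needed
  Position 6 ('c'): no match needed
  Position 7 ('e'): no match needed
  Position 8 ('b'): matches sub[0] = 'b'
  Position 9 ('b'): matches sub[1] = 'b'
All 2 characters matched => is a subsequence

1


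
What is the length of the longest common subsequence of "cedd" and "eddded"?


LCS of "cedd" and "eddded"
DP table:
           e    d    d    d    e    d
      0    0    0    0    0    0    0
  c   0    0    0    0    0    0    0
  e   0    1    1    1    1    1    1
  d   0    1    2    2    2    2    2
  d   0    1    2    3    3    3    3
LCS length = dp[4][6] = 3

3


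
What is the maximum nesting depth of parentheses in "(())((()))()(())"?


Input: "(())((()))()(())"
Tracking depth:
  Position 0 '(': depth becomes 1
  Position 1 '(': depth becomes 2
  Position 2 ')': depth becomes 1
  Position 3 ')': depth becomes 0
  Position 4 '(': depth becomes 1
  Position 5 '(': depth becomes 2
  Position 6 '(': depth becomes 3
  Position 7 ')': depth becomes 2
  Position 8 ')': depth becomes 1
  Position 9 ')': depth becomes 0
  Position 10 '(': depth becomes 1
  Position 11 ')': depth becomes 0
  Position 12 '(': depth becomes 1
  Position 13 '(': depth becomes 2
  Position 14 ')': depth becomes 1
  Position 15 ')': depth becomes 0
Maximum depth reached: 3

3


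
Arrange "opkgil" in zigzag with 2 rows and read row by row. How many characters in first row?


Zigzag "opkgil" into 2 rows:
Placing characters:
  'o' => row 0
  'p' => row 1
  'k' => row 0
  'g' => row 1
  'i' => row 0
  'l' => row 1
Rows:
  Row 0: "oki"
  Row 1: "pgl"
First row length: 3

3


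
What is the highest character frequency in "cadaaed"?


Input: cadaaed
Character counts:
  'a': 3
  'c': 1
  'd': 2
  'e': 1
Maximum frequency: 3

3


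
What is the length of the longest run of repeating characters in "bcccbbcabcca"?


Input: "bcccbbcabcca"
Scanning for longest run:
  Position 1 ('c'): new char, reset run to 1
  Position 2 ('c'): continues run of 'c', length=2
  Position 3 ('c'): continues run of 'c', length=3
  Position 4 ('b'): new char, reset run to 1
  Position 5 ('b'): continues run of 'b', length=2
  Position 6 ('c'): new char, reset run to 1
  Position 7 ('a'): new char, reset run to 1
  Position 8 ('b'): new char, reset run to 1
  Position 9 ('c'): new char, reset run to 1
  Position 10 ('c'): continues run of 'c', length=2
  Position 11 ('a'): new char, reset run to 1
Longest run: 'c' with length 3

3


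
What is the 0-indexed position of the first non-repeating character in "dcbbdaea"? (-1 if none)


Input: dcbbdaea
Character frequencies:
  'a': 2
  'b': 2
  'c': 1
  'd': 2
  'e': 1
Scanning left to right for freq == 1:
  Position 0 ('d'): freq=2, skip
  Position 1 ('c'): unique! => answer = 1

1


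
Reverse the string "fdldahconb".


Input: fdldahconb
Reading characters right to left:
  Position 9: 'b'
  Position 8: 'n'
  Position 7: 'o'
  Position 6: 'c'
  Position 5: 'h'
  Position 4: 'a'
  Position 3: 'd'
  Position 2: 'l'
  Position 1: 'd'
  Position 0: 'f'
Reversed: bnochadldf

bnochadldf


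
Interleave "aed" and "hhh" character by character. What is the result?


Interleaving "aed" and "hhh":
  Position 0: 'a' from first, 'h' from second => "ah"
  Position 1: 'e' from first, 'h' from second => "eh"
  Position 2: 'd' from first, 'h' from second => "dh"
Result: ahehdh

ahehdh


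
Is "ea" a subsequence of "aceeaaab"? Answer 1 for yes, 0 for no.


Check if "ea" is a subsequence of "aceeaaab"
Greedy scan:
  Position 0 ('a'): no match needed
  Position 1 ('c'): no match needed
  Position 2 ('e'): matches sub[0] = 'e'
  Position 3 ('e'): no match needed
  Position 4 ('a'): matches sub[1] = 'a'
  Position 5 ('a'): no match needed
  Position 6 ('a'): no match needed
  Position 7 ('b'): no match needed
All 2 characters matched => is a subsequence

1


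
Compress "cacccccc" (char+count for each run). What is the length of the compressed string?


Input: cacccccc
Runs:
  'c' x 1 => "c1"
  'a' x 1 => "a1"
  'c' x 6 => "c6"
Compressed: "c1a1c6"
Compressed length: 6

6


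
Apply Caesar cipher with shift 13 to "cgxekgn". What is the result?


Caesar cipher: shift "cgxekgn" by 13
  'c' (pos 2) + 13 = pos 15 = 'p'
  'g' (pos 6) + 13 = pos 19 = 't'
  'x' (pos 23) + 13 = pos 10 = 'k'
  'e' (pos 4) + 13 = pos 17 = 'r'
  'k' (pos 10) + 13 = pos 23 = 'x'
  'g' (pos 6) + 13 = pos 19 = 't'
  'n' (pos 13) + 13 = pos 0 = 'a'
Result: ptkrxta

ptkrxta


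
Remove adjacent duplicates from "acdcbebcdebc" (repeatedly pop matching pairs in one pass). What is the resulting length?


Input: acdcbebcdebc
Stack-based adjacent duplicate removal:
  Read 'a': push. Stack: a
  Read 'c': push. Stack: ac
  Read 'd': push. Stack: acd
  Read 'c': push. Stack: acdc
  Read 'b': push. Stack: acdcb
  Read 'e': push. Stack: acdcbe
  Read 'b': push. Stack: acdcbeb
  Read 'c': push. Stack: acdcbebc
  Read 'd': push. Stack: acdcbebcd
  Read 'e': push. Stack: acdcbebcde
  Read 'b': push. Stack: acdcbebcdeb
  Read 'c': push. Stack: acdcbebcdebc
Final stack: "acdcbebcdebc" (length 12)

12


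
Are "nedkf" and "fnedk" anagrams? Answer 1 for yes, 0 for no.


Strings: "nedkf", "fnedk"
Sorted first:  defkn
Sorted second: defkn
Sorted forms match => anagrams

1


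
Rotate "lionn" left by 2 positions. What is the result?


Input: "lionn", rotate left by 2
First 2 characters: "li"
Remaining characters: "onn"
Concatenate remaining + first: "onn" + "li" = "onnli"

onnli


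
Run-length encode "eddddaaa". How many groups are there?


Input: eddddaaa
Scanning for consecutive runs:
  Group 1: 'e' x 1 (positions 0-0)
  Group 2: 'd' x 4 (positions 1-4)
  Group 3: 'a' x 3 (positions 5-7)
Total groups: 3

3


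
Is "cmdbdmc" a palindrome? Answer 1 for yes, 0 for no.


Input: cmdbdmc
Reversed: cmdbdmc
  Compare pos 0 ('c') with pos 6 ('c'): match
  Compare pos 1 ('m') with pos 5 ('m'): match
  Compare pos 2 ('d') with pos 4 ('d'): match
Result: palindrome

1


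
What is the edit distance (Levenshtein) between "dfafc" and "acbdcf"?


Computing edit distance: "dfafc" -> "acbdcf"
DP table:
           a    c    b    d    c    f
      0    1    2    3    4    5    6
  d   1    1    2    3    3    4    5
  f   2    2    2    3    4    4    4
  a   3    2    3    3    4    5    5
  f   4    3    3    4    4    5    5
  c   5    4    3    4    5    4    5
Edit distance = dp[5][6] = 5

5


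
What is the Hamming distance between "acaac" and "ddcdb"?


Comparing "acaac" and "ddcdb" position by position:
  Position 0: 'a' vs 'd' => differ
  Position 1: 'c' vs 'd' => differ
  Position 2: 'a' vs 'c' => differ
  Position 3: 'a' vs 'd' => differ
  Position 4: 'c' vs 'b' => differ
Total differences (Hamming distance): 5

5


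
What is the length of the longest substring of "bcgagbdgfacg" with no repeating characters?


Input: "bcgagbdgfacg"
Sliding window (track last position of each char):
  Position 0 ('b'): window [0,0] length 1 -- new best
  Position 1 ('c'): window [0,1] length 2 -- new best
  Position 2 ('g'): window [0,2] length 3 -- new best
  Position 3 ('a'): window [0,3] length 4 -- new best
  Position 4 ('g'): repeat (last at 2), move window start to 3
  Position 4 ('g'): window [3,4] length 2
  Position 5 ('b'): window [3,5] length 3
  Position 6 ('d'): window [3,6] length 4
  Position 7 ('g'): repeat (last at 4), move window start to 5
  Position 7 ('g'): window [5,7] length 3
  Position 8 ('f'): window [5,8] length 4
  Position 9 ('a'): window [5,9] length 5 -- new best
  Position 10 ('c'): window [5,10] length 6 -- new best
  Position 11 ('g'): repeat (last at 7), move window start to 8
  Position 11 ('g'): window [8,11] length 4
Longest substring with no repeats: "bdgfac" with length 6

6


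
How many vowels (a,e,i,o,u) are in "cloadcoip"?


Input: cloadcoip
Checking each character:
  'c' at position 0: consonant
  'l' at position 1: consonant
  'o' at position 2: vowel (running total: 1)
  'a' at position 3: vowel (running total: 2)
  'd' at position 4: consonant
  'c' at position 5: consonant
  'o' at position 6: vowel (running total: 3)
  'i' at position 7: vowel (running total: 4)
  'p' at position 8: consonant
Total vowels: 4

4


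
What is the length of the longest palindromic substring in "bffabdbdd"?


Input: "bffabdbdd"
Checking substrings for palindromes:
  [4:7] "bdb" (len 3) => palindrome
  [5:8] "dbd" (len 3) => palindrome
  [1:3] "ff" (len 2) => palindrome
  [7:9] "dd" (len 2) => palindrome
Longest palindromic substring: "bdb" with length 3

3


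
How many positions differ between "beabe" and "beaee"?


Comparing "beabe" and "beaee" position by position:
  Position 0: 'b' vs 'b' => same
  Position 1: 'e' vs 'e' => same
  Position 2: 'a' vs 'a' => same
  Position 3: 'b' vs 'e' => DIFFER
  Position 4: 'e' vs 'e' => same
Positions that differ: 1

1


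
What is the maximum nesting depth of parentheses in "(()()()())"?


Input: "(()()()())"
Tracking depth:
  Position 0 '(': depth becomes 1
  Position 1 '(': depth becomes 2
  Position 2 ')': depth becomes 1
  Position 3 '(': depth becomes 2
  Position 4 ')': depth becomes 1
  Position 5 '(': depth becomes 2
  Position 6 ')': depth becomes 1
  Position 7 '(': depth becomes 2
  Position 8 ')': depth becomes 1
  Position 9 ')': depth becomes 0
Maximum depth reached: 2

2


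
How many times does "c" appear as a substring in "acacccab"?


Searching for "c" in "acacccab"
Scanning each position:
  Position 0: "a" => no
  Position 1: "c" => MATCH
  Position 2: "a" => no
  Position 3: "c" => MATCH
  Position 4: "c" => MATCH
  Position 5: "c" => MATCH
  Position 6: "a" => no
  Position 7: "b" => no
Total occurrences: 4

4


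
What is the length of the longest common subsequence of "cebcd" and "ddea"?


LCS of "cebcd" and "ddea"
DP table:
           d    d    e    a
      0    0    0    0    0
  c   0    0    0    0    0
  e   0    0    0    1    1
  b   0    0    0    1    1
  c   0    0    0    1    1
  d   0    1    1    1    1
LCS length = dp[5][4] = 1

1


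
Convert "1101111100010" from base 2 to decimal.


Input: "1101111100010" in base 2
Positional expansion:
  Digit '1' (value 1) x 2^12 = 4096
  Digit '1' (value 1) x 2^11 = 2048
  Digit '0' (value 0) x 2^10 = 0
  Digit '1' (value 1) x 2^9 = 512
  Digit '1' (value 1) x 2^8 = 256
  Digit '1' (value 1) x 2^7 = 128
  Digit '1' (value 1) x 2^6 = 64
  Digit '1' (value 1) x 2^5 = 32
  Digit '0' (value 0) x 2^4 = 0
  Digit '0' (value 0) x 2^3 = 0
  Digit '0' (value 0) x 2^2 = 0
  Digit '1' (value 1) x 2^1 = 2
  Digit '0' (value 0) x 2^0 = 0
Sum = 7138

7138


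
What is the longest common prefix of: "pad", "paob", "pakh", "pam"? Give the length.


Words: pad, paob, pakh, pam
  Position 0: all 'p' => match
  Position 1: all 'a' => match
  Position 2: ('d', 'o', 'k', 'm') => mismatch, stop
LCP = "pa" (length 2)

2


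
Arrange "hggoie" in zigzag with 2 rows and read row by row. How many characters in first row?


Zigzag "hggoie" into 2 rows:
Placing characters:
  'h' => row 0
  'g' => row 1
  'g' => row 0
  'o' => row 1
  'i' => row 0
  'e' => row 1
Rows:
  Row 0: "hgi"
  Row 1: "goe"
First row length: 3

3


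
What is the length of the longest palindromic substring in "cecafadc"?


Input: "cecafadc"
Checking substrings for palindromes:
  [0:3] "cec" (len 3) => palindrome
  [3:6] "afa" (len 3) => palindrome
Longest palindromic substring: "cec" with length 3

3


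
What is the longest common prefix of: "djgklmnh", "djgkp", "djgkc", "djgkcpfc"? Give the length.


Words: djgklmnh, djgkp, djgkc, djgkcpfc
  Position 0: all 'd' => match
  Position 1: all 'j' => match
  Position 2: all 'g' => match
  Position 3: all 'k' => match
  Position 4: ('l', 'p', 'c', 'c') => mismatch, stop
LCP = "djgk" (length 4)

4


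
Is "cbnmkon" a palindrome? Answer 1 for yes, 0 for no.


Input: cbnmkon
Reversed: nokmnbc
  Compare pos 0 ('c') with pos 6 ('n'): MISMATCH
  Compare pos 1 ('b') with pos 5 ('o'): MISMATCH
  Compare pos 2 ('n') with pos 4 ('k'): MISMATCH
Result: not a palindrome

0


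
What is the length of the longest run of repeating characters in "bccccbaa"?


Input: "bccccbaa"
Scanning for longest run:
  Position 1 ('c'): new char, reset run to 1
  Position 2 ('c'): continues run of 'c', length=2
  Position 3 ('c'): continues run of 'c', length=3
  Position 4 ('c'): continues run of 'c', length=4
  Position 5 ('b'): new char, reset run to 1
  Position 6 ('a'): new char, reset run to 1
  Position 7 ('a'): continues run of 'a', length=2
Longest run: 'c' with length 4

4


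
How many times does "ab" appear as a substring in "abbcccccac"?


Searching for "ab" in "abbcccccac"
Scanning each position:
  Position 0: "ab" => MATCH
  Position 1: "bb" => no
  Position 2: "bc" => no
  Position 3: "cc" => no
  Position 4: "cc" => no
  Position 5: "cc" => no
  Position 6: "cc" => no
  Position 7: "ca" => no
  Position 8: "ac" => no
Total occurrences: 1

1


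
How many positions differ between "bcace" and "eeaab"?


Comparing "bcace" and "eeaab" position by position:
  Position 0: 'b' vs 'e' => DIFFER
  Position 1: 'c' vs 'e' => DIFFER
  Position 2: 'a' vs 'a' => same
  Position 3: 'c' vs 'a' => DIFFER
  Position 4: 'e' vs 'b' => DIFFER
Positions that differ: 4

4


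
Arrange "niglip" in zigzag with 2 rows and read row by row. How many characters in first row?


Zigzag "niglip" into 2 rows:
Placing characters:
  'n' => row 0
  'i' => row 1
  'g' => row 0
  'l' => row 1
  'i' => row 0
  'p' => row 1
Rows:
  Row 0: "ngi"
  Row 1: "ilp"
First row length: 3

3


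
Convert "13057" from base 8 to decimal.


Input: "13057" in base 8
Positional expansion:
  Digit '1' (value 1) x 8^4 = 4096
  Digit '3' (value 3) x 8^3 = 1536
  Digit '0' (value 0) x 8^2 = 0
  Digit '5' (value 5) x 8^1 = 40
  Digit '7' (value 7) x 8^0 = 7
Sum = 5679

5679


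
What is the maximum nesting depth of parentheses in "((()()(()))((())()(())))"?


Input: "((()()(()))((())()(())))"
Tracking depth:
  Position 0 '(': depth becomes 1
  Position 1 '(': depth becomes 2
  Position 2 '(': depth becomes 3
  Position 3 ')': depth becomes 2
  Position 4 '(': depth becomes 3
  Position 5 ')': depth becomes 2
  Position 6 '(': depth becomes 3
  Position 7 '(': depth becomes 4
  Position 8 ')': depth becomes 3
  Position 9 ')': depth becomes 2
  Position 10 ')': depth becomes 1
  Position 11 '(': depth becomes 2
  Position 12 '(': depth becomes 3
  Position 13 '(': depth becomes 4
  Position 14 ')': depth becomes 3
  Position 15 ')': depth becomes 2
  Position 16 '(': depth becomes 3
  Position 17 ')': depth becomes 2
  Position 18 '(': depth becomes 3
  Position 19 '(': depth becomes 4
  Position 20 ')': depth becomes 3
  Position 21 ')': depth becomes 2
  Position 22 ')': depth becomes 1
  Position 23 ')': depth becomes 0
Maximum depth reached: 4

4


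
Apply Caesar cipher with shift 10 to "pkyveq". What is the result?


Caesar cipher: shift "pkyveq" by 10
  'p' (pos 15) + 10 = pos 25 = 'z'
  'k' (pos 10) + 10 = pos 20 = 'u'
  'y' (pos 24) + 10 = pos 8 = 'i'
  'v' (pos 21) + 10 = pos 5 = 'f'
  'e' (pos 4) + 10 = pos 14 = 'o'
  'q' (pos 16) + 10 = pos 0 = 'a'
Result: zuifoa

zuifoa


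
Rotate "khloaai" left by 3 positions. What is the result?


Input: "khloaai", rotate left by 3
First 3 characters: "khl"
Remaining characters: "oaai"
Concatenate remaining + first: "oaai" + "khl" = "oaaikhl"

oaaikhl


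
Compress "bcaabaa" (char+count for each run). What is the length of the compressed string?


Input: bcaabaa
Runs:
  'b' x 1 => "b1"
  'c' x 1 => "c1"
  'a' x 2 => "a2"
  'b' x 1 => "b1"
  'a' x 2 => "a2"
Compressed: "b1c1a2b1a2"
Compressed length: 10

10


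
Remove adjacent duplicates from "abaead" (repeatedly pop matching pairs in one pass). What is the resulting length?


Input: abaead
Stack-based adjacent duplicate removal:
  Read 'a': push. Stack: a
  Read 'b': push. Stack: ab
  Read 'a': push. Stack: aba
  Read 'e': push. Stack: abae
  Read 'a': push. Stack: abaea
  Read 'd': push. Stack: abaead
Final stack: "abaead" (length 6)

6


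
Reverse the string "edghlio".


Input: edghlio
Reading characters right to left:
  Position 6: 'o'
  Position 5: 'i'
  Position 4: 'l'
  Position 3: 'h'
  Position 2: 'g'
  Position 1: 'd'
  Position 0: 'e'
Reversed: oilhgde

oilhgde


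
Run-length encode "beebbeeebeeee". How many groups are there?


Input: beebbeeebeeee
Scanning for consecutive runs:
  Group 1: 'b' x 1 (positions 0-0)
  Group 2: 'e' x 2 (positions 1-2)
  Group 3: 'b' x 2 (positions 3-4)
  Group 4: 'e' x 3 (positions 5-7)
  Group 5: 'b' x 1 (positions 8-8)
  Group 6: 'e' x 4 (positions 9-12)
Total groups: 6

6


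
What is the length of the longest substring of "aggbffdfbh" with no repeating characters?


Input: "aggbffdfbh"
Sliding window (track last position of each char):
  Position 0 ('a'): window [0,0] length 1 -- new best
  Position 1 ('g'): window [0,1] length 2 -- new best
  Position 2 ('g'): repeat (last at 1), move window start to 2
  Position 2 ('g'): window [2,2] length 1
  Position 3 ('b'): window [2,3] length 2
  Position 4 ('f'): window [2,4] length 3 -- new best
  Position 5 ('f'): repeat (last at 4), move window start to 5
  Position 5 ('f'): window [5,5] length 1
  Position 6 ('d'): window [5,6] length 2
  Position 7 ('f'): repeat (last at 5), move window start to 6
  Position 7 ('f'): window [6,7] length 2
  Position 8 ('b'): window [6,8] length 3
  Position 9 ('h'): window [6,9] length 4 -- new best
Longest substring with no repeats: "dfbh" with length 4

4


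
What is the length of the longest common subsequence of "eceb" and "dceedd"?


LCS of "eceb" and "dceedd"
DP table:
           d    c    e    e    d    d
      0    0    0    0    0    0    0
  e   0    0    0    1    1    1    1
  c   0    0    1    1    1    1    1
  e   0    0    1    2    2    2    2
  b   0    0    1    2    2    2    2
LCS length = dp[4][6] = 2

2


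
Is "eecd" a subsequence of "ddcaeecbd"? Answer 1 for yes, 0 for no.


Check if "eecd" is a subsequence of "ddcaeecbd"
Greedy scan:
  Position 0 ('d'): no match needed
  Position 1 ('d'): no match needed
  Position 2 ('c'): no match needed
  Position 3 ('a'): no match needed
  Position 4 ('e'): matches sub[0] = 'e'
  Position 5 ('e'): matches sub[1] = 'e'
  Position 6 ('c'): matches sub[2] = 'c'
  Position 7 ('b'): no match needed
  Position 8 ('d'): matches sub[3] = 'd'
All 4 characters matched => is a subsequence

1


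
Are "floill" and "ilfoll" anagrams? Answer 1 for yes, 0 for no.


Strings: "floill", "ilfoll"
Sorted first:  filllo
Sorted second: filllo
Sorted forms match => anagrams

1


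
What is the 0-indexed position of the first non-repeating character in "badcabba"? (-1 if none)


Input: badcabba
Character frequencies:
  'a': 3
  'b': 3
  'c': 1
  'd': 1
Scanning left to right for freq == 1:
  Position 0 ('b'): freq=3, skip
  Position 1 ('a'): freq=3, skip
  Position 2 ('d'): unique! => answer = 2

2


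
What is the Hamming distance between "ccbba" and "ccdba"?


Comparing "ccbba" and "ccdba" position by position:
  Position 0: 'c' vs 'c' => same
  Position 1: 'c' vs 'c' => same
  Position 2: 'b' vs 'd' => differ
  Position 3: 'b' vs 'b' => same
  Position 4: 'a' vs 'a' => same
Total differences (Hamming distance): 1

1


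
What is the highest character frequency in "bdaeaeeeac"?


Input: bdaeaeeeac
Character counts:
  'a': 3
  'b': 1
  'c': 1
  'd': 1
  'e': 4
Maximum frequency: 4

4


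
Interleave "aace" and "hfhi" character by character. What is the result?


Interleaving "aace" and "hfhi":
  Position 0: 'a' from first, 'h' from second => "ah"
  Position 1: 'a' from first, 'f' from second => "af"
  Position 2: 'c' from first, 'h' from second => "ch"
  Position 3: 'e' from first, 'i' from second => "ei"
Result: ahafchei

ahafchei


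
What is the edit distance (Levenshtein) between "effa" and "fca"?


Computing edit distance: "effa" -> "fca"
DP table:
           f    c    a
      0    1    2    3
  e   1    1    2    3
  f   2    1    2    3
  f   3    2    2    3
  a   4    3    3    2
Edit distance = dp[4][3] = 2

2


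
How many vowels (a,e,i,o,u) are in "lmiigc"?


Input: lmiigc
Checking each character:
  'l' at position 0: consonant
  'm' at position 1: consonant
  'i' at position 2: vowel (running total: 1)
  'i' at position 3: vowel (running total: 2)
  'g' at position 4: consonant
  'c' at position 5: consonant
Total vowels: 2

2


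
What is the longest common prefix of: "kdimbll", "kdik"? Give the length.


Words: kdimbll, kdik
  Position 0: all 'k' => match
  Position 1: all 'd' => match
  Position 2: all 'i' => match
  Position 3: ('m', 'k') => mismatch, stop
LCP = "kdi" (length 3)

3


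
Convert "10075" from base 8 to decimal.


Input: "10075" in base 8
Positional expansion:
  Digit '1' (value 1) x 8^4 = 4096
  Digit '0' (value 0) x 8^3 = 0
  Digit '0' (value 0) x 8^2 = 0
  Digit '7' (value 7) x 8^1 = 56
  Digit '5' (value 5) x 8^0 = 5
Sum = 4157

4157


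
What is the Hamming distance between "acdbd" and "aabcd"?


Comparing "acdbd" and "aabcd" position by position:
  Position 0: 'a' vs 'a' => same
  Position 1: 'c' vs 'a' => differ
  Position 2: 'd' vs 'b' => differ
  Position 3: 'b' vs 'c' => differ
  Position 4: 'd' vs 'd' => same
Total differences (Hamming distance): 3

3


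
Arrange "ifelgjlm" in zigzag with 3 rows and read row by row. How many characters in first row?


Zigzag "ifelgjlm" into 3 rows:
Placing characters:
  'i' => row 0
  'f' => row 1
  'e' => row 2
  'l' => row 1
  'g' => row 0
  'j' => row 1
  'l' => row 2
  'm' => row 1
Rows:
  Row 0: "ig"
  Row 1: "fljm"
  Row 2: "el"
First row length: 2

2


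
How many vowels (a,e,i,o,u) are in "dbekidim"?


Input: dbekidim
Checking each character:
  'd' at position 0: consonant
  'b' at position 1: consonant
  'e' at position 2: vowel (running total: 1)
  'k' at position 3: consonant
  'i' at position 4: vowel (running total: 2)
  'd' at position 5: consonant
  'i' at position 6: vowel (running total: 3)
  'm' at position 7: consonant
Total vowels: 3

3


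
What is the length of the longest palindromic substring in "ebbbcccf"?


Input: "ebbbcccf"
Checking substrings for palindromes:
  [1:4] "bbb" (len 3) => palindrome
  [4:7] "ccc" (len 3) => palindrome
  [1:3] "bb" (len 2) => palindrome
  [2:4] "bb" (len 2) => palindrome
  [4:6] "cc" (len 2) => palindrome
  [5:7] "cc" (len 2) => palindrome
Longest palindromic substring: "bbb" with length 3

3


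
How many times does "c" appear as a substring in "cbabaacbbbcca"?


Searching for "c" in "cbabaacbbbcca"
Scanning each position:
  Position 0: "c" => MATCH
  Position 1: "b" => no
  Position 2: "a" => no
  Position 3: "b" => no
  Position 4: "a" => no
  Position 5: "a" => no
  Position 6: "c" => MATCH
  Position 7: "b" => no
  Position 8: "b" => no
  Position 9: "b" => no
  Position 10: "c" => MATCH
  Position 11: "c" => MATCH
  Position 12: "a" => no
Total occurrences: 4

4


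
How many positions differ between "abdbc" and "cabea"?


Comparing "abdbc" and "cabea" position by position:
  Position 0: 'a' vs 'c' => DIFFER
  Position 1: 'b' vs 'a' => DIFFER
  Position 2: 'd' vs 'b' => DIFFER
  Position 3: 'b' vs 'e' => DIFFER
  Position 4: 'c' vs 'a' => DIFFER
Positions that differ: 5

5


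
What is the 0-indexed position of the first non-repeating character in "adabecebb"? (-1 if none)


Input: adabecebb
Character frequencies:
  'a': 2
  'b': 3
  'c': 1
  'd': 1
  'e': 2
Scanning left to right for freq == 1:
  Position 0 ('a'): freq=2, skip
  Position 1 ('d'): unique! => answer = 1

1


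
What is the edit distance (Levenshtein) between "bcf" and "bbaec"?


Computing edit distance: "bcf" -> "bbaec"
DP table:
           b    b    a    e    c
      0    1    2    3    4    5
  b   1    0    1    2    3    4
  c   2    1    1    2    3    3
  f   3    2    2    2    3    4
Edit distance = dp[3][5] = 4

4


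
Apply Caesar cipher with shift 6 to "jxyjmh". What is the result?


Caesar cipher: shift "jxyjmh" by 6
  'j' (pos 9) + 6 = pos 15 = 'p'
  'x' (pos 23) + 6 = pos 3 = 'd'
  'y' (pos 24) + 6 = pos 4 = 'e'
  'j' (pos 9) + 6 = pos 15 = 'p'
  'm' (pos 12) + 6 = pos 18 = 's'
  'h' (pos 7) + 6 = pos 13 = 'n'
Result: pdepsn

pdepsn


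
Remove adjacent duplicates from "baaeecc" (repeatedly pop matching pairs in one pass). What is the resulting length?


Input: baaeecc
Stack-based adjacent duplicate removal:
  Read 'b': push. Stack: b
  Read 'a': push. Stack: ba
  Read 'a': matches stack top 'a' => pop. Stack: b
  Read 'e': push. Stack: be
  Read 'e': matches stack top 'e' => pop. Stack: b
  Read 'c': push. Stack: bc
  Read 'c': matches stack top 'c' => pop. Stack: b
Final stack: "b" (length 1)

1


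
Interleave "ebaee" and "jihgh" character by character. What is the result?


Interleaving "ebaee" and "jihgh":
  Position 0: 'e' from first, 'j' from second => "ej"
  Position 1: 'b' from first, 'i' from second => "bi"
  Position 2: 'a' from first, 'h' from second => "ah"
  Position 3: 'e' from first, 'g' from second => "eg"
  Position 4: 'e' from first, 'h' from second => "eh"
Result: ejbiahegeh

ejbiahegeh


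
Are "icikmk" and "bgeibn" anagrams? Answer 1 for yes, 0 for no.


Strings: "icikmk", "bgeibn"
Sorted first:  ciikkm
Sorted second: bbegin
Differ at position 0: 'c' vs 'b' => not anagrams

0


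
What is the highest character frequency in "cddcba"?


Input: cddcba
Character counts:
  'a': 1
  'b': 1
  'c': 2
  'd': 2
Maximum frequency: 2

2


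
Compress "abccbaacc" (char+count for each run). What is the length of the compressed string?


Input: abccbaacc
Runs:
  'a' x 1 => "a1"
  'b' x 1 => "b1"
  'c' x 2 => "c2"
  'b' x 1 => "b1"
  'a' x 2 => "a2"
  'c' x 2 => "c2"
Compressed: "a1b1c2b1a2c2"
Compressed length: 12

12


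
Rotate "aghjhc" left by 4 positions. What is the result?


Input: "aghjhc", rotate left by 4
First 4 characters: "aghj"
Remaining characters: "hc"
Concatenate remaining + first: "hc" + "aghj" = "hcaghj"

hcaghj


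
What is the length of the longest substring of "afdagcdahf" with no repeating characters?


Input: "afdagcdahf"
Sliding window (track last position of each char):
  Position 0 ('a'): window [0,0] length 1 -- new best
  Position 1 ('f'): window [0,1] length 2 -- new best
  Position 2 ('d'): window [0,2] length 3 -- new best
  Position 3 ('a'): repeat (last at 0), move window start to 1
  Position 3 ('a'): window [1,3] length 3
  Position 4 ('g'): window [1,4] length 4 -- new best
  Position 5 ('c'): window [1,5] length 5 -- new best
  Position 6 ('d'): repeat (last at 2), move window start to 3
  Position 6 ('d'): window [3,6] length 4
  Position 7 ('a'): repeat (last at 3), move window start to 4
  Position 7 ('a'): window [4,7] length 4
  Position 8 ('h'): window [4,8] length 5
  Position 9 ('f'): window [4,9] length 6 -- new best
Longest substring with no repeats: "gcdahf" with length 6

6


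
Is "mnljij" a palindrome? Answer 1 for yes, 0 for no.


Input: mnljij
Reversed: jijlnm
  Compare pos 0 ('m') with pos 5 ('j'): MISMATCH
  Compare pos 1 ('n') with pos 4 ('i'): MISMATCH
  Compare pos 2 ('l') with pos 3 ('j'): MISMATCH
Result: not a palindrome

0


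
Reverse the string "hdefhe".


Input: hdefhe
Reading characters right to left:
  Position 5: 'e'
  Position 4: 'h'
  Position 3: 'f'
  Position 2: 'e'
  Position 1: 'd'
  Position 0: 'h'
Reversed: ehfedh

ehfedh


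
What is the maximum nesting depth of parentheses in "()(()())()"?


Input: "()(()())()"
Tracking depth:
  Position 0 '(': depth becomes 1
  Position 1 ')': depth becomes 0
  Position 2 '(': depth becomes 1
  Position 3 '(': depth becomes 2
  Position 4 ')': depth becomes 1
  Position 5 '(': depth becomes 2
  Position 6 ')': depth becomes 1
  Position 7 ')': depth becomes 0
  Position 8 '(': depth becomes 1
  Position 9 ')': depth becomes 0
Maximum depth reached: 2

2


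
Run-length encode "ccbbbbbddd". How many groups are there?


Input: ccbbbbbddd
Scanning for consecutive runs:
  Group 1: 'c' x 2 (positions 0-1)
  Group 2: 'b' x 5 (positions 2-6)
  Group 3: 'd' x 3 (positions 7-9)
Total groups: 3

3


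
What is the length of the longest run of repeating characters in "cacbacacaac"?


Input: "cacbacacaac"
Scanning for longest run:
  Position 1 ('a'): new char, reset run to 1
  Position 2 ('c'): new char, reset run to 1
  Position 3 ('b'): new char, reset run to 1
  Position 4 ('a'): new char, reset run to 1
  Position 5 ('c'): new char, reset run to 1
  Position 6 ('a'): new char, reset run to 1
  Position 7 ('c'): new char, reset run to 1
  Position 8 ('a'): new char, reset run to 1
  Position 9 ('a'): continues run of 'a', length=2
  Position 10 ('c'): new char, reset run to 1
Longest run: 'a' with length 2

2


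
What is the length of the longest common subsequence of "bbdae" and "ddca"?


LCS of "bbdae" and "ddca"
DP table:
           d    d    c    a
      0    0    0    0    0
  b   0    0    0    0    0
  b   0    0    0    0    0
  d   0    1    1    1    1
  a   0    1    1    1    2
  e   0    1    1    1    2
LCS length = dp[5][4] = 2

2


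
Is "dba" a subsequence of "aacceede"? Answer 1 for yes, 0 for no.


Check if "dba" is a subsequence of "aacceede"
Greedy scan:
  Position 0 ('a'): no match needed
  Position 1 ('a'): no match needed
  Position 2 ('c'): no match needed
  Position 3 ('c'): no match needed
  Position 4 ('e'): no match needed
  Position 5 ('e'): no match needed
  Position 6 ('d'): matches sub[0] = 'd'
  Position 7 ('e'): no match needed
Only matched 1/3 characters => not a subsequence

0


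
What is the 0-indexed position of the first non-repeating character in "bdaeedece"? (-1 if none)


Input: bdaeedece
Character frequencies:
  'a': 1
  'b': 1
  'c': 1
  'd': 2
  'e': 4
Scanning left to right for freq == 1:
  Position 0 ('b'): unique! => answer = 0

0


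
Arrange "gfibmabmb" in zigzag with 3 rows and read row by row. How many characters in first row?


Zigzag "gfibmabmb" into 3 rows:
Placing characters:
  'g' => row 0
  'f' => row 1
  'i' => row 2
  'b' => row 1
  'm' => row 0
  'a' => row 1
  'b' => row 2
  'm' => row 1
  'b' => row 0
Rows:
  Row 0: "gmb"
  Row 1: "fbam"
  Row 2: "ib"
First row length: 3

3


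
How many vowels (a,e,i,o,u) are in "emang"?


Input: emang
Checking each character:
  'e' at position 0: vowel (running total: 1)
  'm' at position 1: consonant
  'a' at position 2: vowel (running total: 2)
  'n' at position 3: consonant
  'g' at position 4: consonant
Total vowels: 2

2


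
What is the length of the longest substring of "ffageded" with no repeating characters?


Input: "ffageded"
Sliding window (track last position of each char):
  Position 0 ('f'): window [0,0] length 1 -- new best
  Position 1 ('f'): repeat (last at 0), move window start to 1
  Position 1 ('f'): window [1,1] length 1
  Position 2 ('a'): window [1,2] length 2 -- new best
  Position 3 ('g'): window [1,3] length 3 -- new best
  Position 4 ('e'): window [1,4] length 4 -- new best
  Position 5 ('d'): window [1,5] length 5 -- new best
  Position 6 ('e'): repeat (last at 4), move window start to 5
  Position 6 ('e'): window [5,6] length 2
  Position 7 ('d'): repeat (last at 5), move window start to 6
  Position 7 ('d'): window [6,7] length 2
Longest substring with no repeats: "faged" with length 5

5


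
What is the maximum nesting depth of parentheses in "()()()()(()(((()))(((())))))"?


Input: "()()()()(()(((()))(((())))))"
Tracking depth:
  Position 0 '(': depth becomes 1
  Position 1 ')': depth becomes 0
  Position 2 '(': depth becomes 1
  Position 3 ')': depth becomes 0
  Position 4 '(': depth becomes 1
  Position 5 ')': depth becomes 0
  Position 6 '(': depth becomes 1
  Position 7 ')': depth becomes 0
  Position 8 '(': depth becomes 1
  Position 9 '(': depth becomes 2
  Position 10 ')': depth becomes 1
  Position 11 '(': depth becomes 2
  Position 12 '(': depth becomes 3
  Position 13 '(': depth becomes 4
  Position 14 '(': depth becomes 5
  Position 15 ')': depth becomes 4
  Position 16 ')': depth becomes 3
  Position 17 ')': depth becomes 2
  Position 18 '(': depth becomes 3
  Position 19 '(': depth becomes 4
  Position 20 '(': depth becomes 5
  Position 21 '(': depth becomes 6
  Position 22 ')': depth becomes 5
  Position 23 ')': depth becomes 4
  Position 24 ')': depth becomes 3
  Position 25 ')': depth becomes 2
  Position 26 ')': depth becomes 1
  Position 27 ')': depth becomes 0
Maximum depth reached: 6

6


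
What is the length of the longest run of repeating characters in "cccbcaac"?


Input: "cccbcaac"
Scanning for longest run:
  Position 1 ('c'): continues run of 'c', length=2
  Position 2 ('c'): continues run of 'c', length=3
  Position 3 ('b'): new char, reset run to 1
  Position 4 ('c'): new char, reset run to 1
  Position 5 ('a'): new char, reset run to 1
  Position 6 ('a'): continues run of 'a', length=2
  Position 7 ('c'): new char, reset run to 1
Longest run: 'c' with length 3

3


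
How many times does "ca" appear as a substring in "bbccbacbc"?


Searching for "ca" in "bbccbacbc"
Scanning each position:
  Position 0: "bb" => no
  Position 1: "bc" => no
  Position 2: "cc" => no
  Position 3: "cb" => no
  Position 4: "ba" => no
  Position 5: "ac" => no
  Position 6: "cb" => no
  Position 7: "bc" => no
Total occurrences: 0

0


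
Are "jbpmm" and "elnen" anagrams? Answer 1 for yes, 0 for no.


Strings: "jbpmm", "elnen"
Sorted first:  bjmmp
Sorted second: eelnn
Differ at position 0: 'b' vs 'e' => not anagrams

0


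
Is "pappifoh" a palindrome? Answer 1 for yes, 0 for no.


Input: pappifoh
Reversed: hofippap
  Compare pos 0 ('p') with pos 7 ('h'): MISMATCH
  Compare pos 1 ('a') with pos 6 ('o'): MISMATCH
  Compare pos 2 ('p') with pos 5 ('f'): MISMATCH
  Compare pos 3 ('p') with pos 4 ('i'): MISMATCH
Result: not a palindrome

0


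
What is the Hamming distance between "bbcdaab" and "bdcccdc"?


Comparing "bbcdaab" and "bdcccdc" position by position:
  Position 0: 'b' vs 'b' => same
  Position 1: 'b' vs 'd' => differ
  Position 2: 'c' vs 'c' => same
  Position 3: 'd' vs 'c' => differ
  Position 4: 'a' vs 'c' => differ
  Position 5: 'a' vs 'd' => differ
  Position 6: 'b' vs 'c' => differ
Total differences (Hamming distance): 5

5


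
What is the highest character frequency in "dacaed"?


Input: dacaed
Character counts:
  'a': 2
  'c': 1
  'd': 2
  'e': 1
Maximum frequency: 2

2


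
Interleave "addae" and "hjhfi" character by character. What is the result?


Interleaving "addae" and "hjhfi":
  Position 0: 'a' from first, 'h' from second => "ah"
  Position 1: 'd' from first, 'j' from second => "dj"
  Position 2: 'd' from first, 'h' from second => "dh"
  Position 3: 'a' from first, 'f' from second => "af"
  Position 4: 'e' from first, 'i' from second => "ei"
Result: ahdjdhafei

ahdjdhafei


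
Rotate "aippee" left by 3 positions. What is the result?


Input: "aippee", rotate left by 3
First 3 characters: "aip"
Remaining characters: "pee"
Concatenate remaining + first: "pee" + "aip" = "peeaip"

peeaip


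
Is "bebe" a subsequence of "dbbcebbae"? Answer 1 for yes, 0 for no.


Check if "bebe" is a subsequence of "dbbcebbae"
Greedy scan:
  Position 0 ('d'): no match needed
  Position 1 ('b'): matches sub[0] = 'b'
  Position 2 ('b'): no match needed
  Position 3 ('c'): no match needed
  Position 4 ('e'): matches sub[1] = 'e'
  Position 5 ('b'): matches sub[2] = 'b'
  Position 6 ('b'): no match needed
  Position 7 ('a'): no match needed
  Position 8 ('e'): matches sub[3] = 'e'
All 4 characters matched => is a subsequence

1


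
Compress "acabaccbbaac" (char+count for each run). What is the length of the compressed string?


Input: acabaccbbaac
Runs:
  'a' x 1 => "a1"
  'c' x 1 => "c1"
  'a' x 1 => "a1"
  'b' x 1 => "b1"
  'a' x 1 => "a1"
  'c' x 2 => "c2"
  'b' x 2 => "b2"
  'a' x 2 => "a2"
  'c' x 1 => "c1"
Compressed: "a1c1a1b1a1c2b2a2c1"
Compressed length: 18

18


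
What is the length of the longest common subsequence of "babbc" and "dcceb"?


LCS of "babbc" and "dcceb"
DP table:
           d    c    c    e    b
      0    0    0    0    0    0
  b   0    0    0    0    0    1
  a   0    0    0    0    0    1
  b   0    0    0    0    0    1
  b   0    0    0    0    0    1
  c   0    0    1    1    1    1
LCS length = dp[5][5] = 1

1


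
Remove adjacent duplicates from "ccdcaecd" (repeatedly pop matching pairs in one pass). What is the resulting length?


Input: ccdcaecd
Stack-based adjacent duplicate removal:
  Read 'c': push. Stack: c
  Read 'c': matches stack top 'c' => pop. Stack: (empty)
  Read 'd': push. Stack: d
  Read 'c': push. Stack: dc
  Read 'a': push. Stack: dca
  Read 'e': push. Stack: dcae
  Read 'c': push. Stack: dcaec
  Read 'd': push. Stack: dcaecd
Final stack: "dcaecd" (length 6)

6


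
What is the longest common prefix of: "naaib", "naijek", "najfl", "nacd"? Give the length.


Words: naaib, naijek, najfl, nacd
  Position 0: all 'n' => match
  Position 1: all 'a' => match
  Position 2: ('a', 'i', 'j', 'c') => mismatch, stop
LCP = "na" (length 2)

2


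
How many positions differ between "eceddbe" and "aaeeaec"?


Comparing "eceddbe" and "aaeeaec" position by position:
  Position 0: 'e' vs 'a' => DIFFER
  Position 1: 'c' vs 'a' => DIFFER
  Position 2: 'e' vs 'e' => same
  Position 3: 'd' vs 'e' => DIFFER
  Position 4: 'd' vs 'a' => DIFFER
  Position 5: 'b' vs 'e' => DIFFER
  Position 6: 'e' vs 'c' => DIFFER
Positions that differ: 6

6


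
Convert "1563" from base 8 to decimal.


Input: "1563" in base 8
Positional expansion:
  Digit '1' (value 1) x 8^3 = 512
  Digit '5' (value 5) x 8^2 = 320
  Digit '6' (value 6) x 8^1 = 48
  Digit '3' (value 3) x 8^0 = 3
Sum = 883

883


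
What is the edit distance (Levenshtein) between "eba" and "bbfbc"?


Computing edit distance: "eba" -> "bbfbc"
DP table:
           b    b    f    b    c
      0    1    2    3    4    5
  e   1    1    2    3    4    5
  b   2    1    1    2    3    4
  a   3    2    2    2    3    4
Edit distance = dp[3][5] = 4

4


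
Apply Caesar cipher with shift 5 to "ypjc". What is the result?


Caesar cipher: shift "ypjc" by 5
  'y' (pos 24) + 5 = pos 3 = 'd'
  'p' (pos 15) + 5 = pos 20 = 'u'
  'j' (pos 9) + 5 = pos 14 = 'o'
  'c' (pos 2) + 5 = pos 7 = 'h'
Result: duoh

duoh


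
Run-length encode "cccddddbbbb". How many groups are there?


Input: cccddddbbbb
Scanning for consecutive runs:
  Group 1: 'c' x 3 (positions 0-2)
  Group 2: 'd' x 4 (positions 3-6)
  Group 3: 'b' x 4 (positions 7-10)
Total groups: 3

3


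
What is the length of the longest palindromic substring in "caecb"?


Input: "caecb"
Checking substrings for palindromes:
  No multi-char palindromic substrings found
Longest palindromic substring: "c" with length 1

1
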